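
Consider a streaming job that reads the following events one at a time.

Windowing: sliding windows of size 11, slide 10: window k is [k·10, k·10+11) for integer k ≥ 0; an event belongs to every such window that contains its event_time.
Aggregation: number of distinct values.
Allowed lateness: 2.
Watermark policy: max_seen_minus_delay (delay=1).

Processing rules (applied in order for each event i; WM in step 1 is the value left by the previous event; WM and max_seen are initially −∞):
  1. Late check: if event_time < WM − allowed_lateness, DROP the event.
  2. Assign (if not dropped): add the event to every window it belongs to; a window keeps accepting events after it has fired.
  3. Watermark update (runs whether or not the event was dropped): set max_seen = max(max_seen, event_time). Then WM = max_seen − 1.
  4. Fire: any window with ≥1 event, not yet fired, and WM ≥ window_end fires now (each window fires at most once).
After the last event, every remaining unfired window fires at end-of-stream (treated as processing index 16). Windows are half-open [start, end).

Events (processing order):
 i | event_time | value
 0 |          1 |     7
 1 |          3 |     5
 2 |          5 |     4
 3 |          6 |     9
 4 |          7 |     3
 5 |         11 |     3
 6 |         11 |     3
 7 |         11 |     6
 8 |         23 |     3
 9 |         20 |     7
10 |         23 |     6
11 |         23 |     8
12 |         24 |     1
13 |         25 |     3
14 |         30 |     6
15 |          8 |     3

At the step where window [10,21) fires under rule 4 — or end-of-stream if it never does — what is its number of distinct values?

i=0 t=1 v=7: → [0,11); WM=0
i=1 t=3 v=5: → [0,11); WM=2
i=2 t=5 v=4: → [0,11); WM=4
i=3 t=6 v=9: → [0,11); WM=5
i=4 t=7 v=3: → [0,11); WM=6
i=5 t=11 v=3: → [10,21); WM=10
i=6 t=11 v=3: → [10,21); WM=10
i=7 t=11 v=6: → [10,21); WM=10
i=8 t=23 v=3: → [20,31); WM=22; [0,11) fires=5 [10,21) fires=2
i=9 t=20 v=7: → [20,31),[10,21); WM=22
i=10 t=23 v=6: → [20,31); WM=22
i=11 t=23 v=8: → [20,31); WM=22
i=12 t=24 v=1: → [20,31); WM=23
i=13 t=25 v=3: → [20,31); WM=24
i=14 t=30 v=6: → [30,41),[20,31); WM=29
i=15 t=8 v=3: DROP (t<29-2); WM=29

2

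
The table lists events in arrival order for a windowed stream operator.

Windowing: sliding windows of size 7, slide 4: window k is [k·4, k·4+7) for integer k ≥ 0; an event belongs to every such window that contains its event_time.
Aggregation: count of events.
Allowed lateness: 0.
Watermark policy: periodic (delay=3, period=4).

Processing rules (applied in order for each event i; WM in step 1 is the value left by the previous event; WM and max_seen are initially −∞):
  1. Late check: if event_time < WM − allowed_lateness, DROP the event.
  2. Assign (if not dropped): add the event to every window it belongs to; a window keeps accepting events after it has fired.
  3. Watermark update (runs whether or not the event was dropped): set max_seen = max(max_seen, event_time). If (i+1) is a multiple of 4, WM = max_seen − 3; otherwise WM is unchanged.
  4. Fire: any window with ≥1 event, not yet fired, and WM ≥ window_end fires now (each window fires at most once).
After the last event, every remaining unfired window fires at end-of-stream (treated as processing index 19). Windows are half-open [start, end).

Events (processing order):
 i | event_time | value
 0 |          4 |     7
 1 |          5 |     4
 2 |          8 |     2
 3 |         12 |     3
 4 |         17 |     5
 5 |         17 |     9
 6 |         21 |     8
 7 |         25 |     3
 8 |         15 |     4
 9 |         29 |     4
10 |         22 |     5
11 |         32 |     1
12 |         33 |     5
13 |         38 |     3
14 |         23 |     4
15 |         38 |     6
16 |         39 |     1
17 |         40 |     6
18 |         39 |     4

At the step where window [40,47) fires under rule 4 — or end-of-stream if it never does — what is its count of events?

1

i=0 t=4 v=7: → [4,11),[0,7); WM=−∞
i=1 t=5 v=4: → [4,11),[0,7); WM=−∞
i=2 t=8 v=2: → [8,15),[4,11); WM=−∞
i=3 t=12 v=3: → [12,19),[8,15); WM=9; [0,7) fires=2
i=4 t=17 v=5: → [16,23),[12,19); WM=9
i=5 t=17 v=9: → [16,23),[12,19); WM=9
i=6 t=21 v=8: → [20,27),[16,23); WM=9
i=7 t=25 v=3: → [24,31),[20,27); WM=22; [4,11) fires=3 [8,15) fires=2 [12,19) fires=3
i=8 t=15 v=4: DROP (t<22-0); WM=22
i=9 t=29 v=4: → [28,35),[24,31); WM=22
i=10 t=22 v=5: → [20,27),[16,23); WM=22
i=11 t=32 v=1: → [32,39),[28,35); WM=29; [16,23) fires=4 [20,27) fires=3
i=12 t=33 v=5: → [32,39),[28,35); WM=29
i=13 t=38 v=3: → [36,43),[32,39); WM=29
i=14 t=23 v=4: DROP (t<29-0); WM=29
i=15 t=38 v=6: → [36,43),[32,39); WM=35; [24,31) fires=2 [28,35) fires=3
i=16 t=39 v=1: → [36,43); WM=35
i=17 t=40 v=6: → [40,47),[36,43); WM=35
i=18 t=39 v=4: → [36,43); WM=35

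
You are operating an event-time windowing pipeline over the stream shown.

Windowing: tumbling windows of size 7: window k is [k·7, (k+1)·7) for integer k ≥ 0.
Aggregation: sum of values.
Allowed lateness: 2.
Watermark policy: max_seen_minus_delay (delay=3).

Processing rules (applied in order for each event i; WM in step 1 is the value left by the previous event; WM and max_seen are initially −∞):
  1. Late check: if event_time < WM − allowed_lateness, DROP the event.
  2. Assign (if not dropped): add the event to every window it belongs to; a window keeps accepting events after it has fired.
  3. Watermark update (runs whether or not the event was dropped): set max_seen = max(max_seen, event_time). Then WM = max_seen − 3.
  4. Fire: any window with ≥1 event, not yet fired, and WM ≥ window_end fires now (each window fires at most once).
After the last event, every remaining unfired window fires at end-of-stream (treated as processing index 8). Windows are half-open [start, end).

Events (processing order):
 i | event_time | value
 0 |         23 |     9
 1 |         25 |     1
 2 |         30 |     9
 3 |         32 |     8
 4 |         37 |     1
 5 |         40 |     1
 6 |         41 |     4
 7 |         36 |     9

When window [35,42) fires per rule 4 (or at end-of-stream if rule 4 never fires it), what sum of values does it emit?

i=0 t=23 v=9: → [21,28); WM=20
i=1 t=25 v=1: → [21,28); WM=22
i=2 t=30 v=9: → [28,35); WM=27
i=3 t=32 v=8: → [28,35); WM=29; [21,28) fires=10
i=4 t=37 v=1: → [35,42); WM=34
i=5 t=40 v=1: → [35,42); WM=37; [28,35) fires=17
i=6 t=41 v=4: → [35,42); WM=38
i=7 t=36 v=9: → [35,42); WM=38

15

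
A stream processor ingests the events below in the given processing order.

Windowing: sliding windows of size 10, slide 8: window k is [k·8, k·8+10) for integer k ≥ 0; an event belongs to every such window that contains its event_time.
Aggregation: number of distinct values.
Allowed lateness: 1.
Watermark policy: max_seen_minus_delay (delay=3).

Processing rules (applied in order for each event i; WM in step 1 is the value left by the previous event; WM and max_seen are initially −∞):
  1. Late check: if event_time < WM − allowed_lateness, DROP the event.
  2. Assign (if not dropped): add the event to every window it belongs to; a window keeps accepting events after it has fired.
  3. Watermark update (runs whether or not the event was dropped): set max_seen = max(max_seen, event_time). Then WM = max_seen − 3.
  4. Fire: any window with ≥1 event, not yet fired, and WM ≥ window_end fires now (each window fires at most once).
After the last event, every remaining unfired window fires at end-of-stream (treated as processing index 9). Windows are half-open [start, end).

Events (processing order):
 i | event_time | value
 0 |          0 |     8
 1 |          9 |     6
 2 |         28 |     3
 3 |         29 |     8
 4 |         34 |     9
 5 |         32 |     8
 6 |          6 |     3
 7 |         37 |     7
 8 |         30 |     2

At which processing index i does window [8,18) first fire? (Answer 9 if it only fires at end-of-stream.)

2

i=0 t=0 v=8: → [0,10); WM=-3
i=1 t=9 v=6: → [8,18),[0,10); WM=6
i=2 t=28 v=3: → [24,34); WM=25; [0,10) fires=2 [8,18) fires=1
i=3 t=29 v=8: → [24,34); WM=26
i=4 t=34 v=9: → [32,42); WM=31
i=5 t=32 v=8: → [32,42),[24,34); WM=31
i=6 t=6 v=3: DROP (t<31-1); WM=31
i=7 t=37 v=7: → [32,42); WM=34; [24,34) fires=2
i=8 t=30 v=2: DROP (t<34-1); WM=34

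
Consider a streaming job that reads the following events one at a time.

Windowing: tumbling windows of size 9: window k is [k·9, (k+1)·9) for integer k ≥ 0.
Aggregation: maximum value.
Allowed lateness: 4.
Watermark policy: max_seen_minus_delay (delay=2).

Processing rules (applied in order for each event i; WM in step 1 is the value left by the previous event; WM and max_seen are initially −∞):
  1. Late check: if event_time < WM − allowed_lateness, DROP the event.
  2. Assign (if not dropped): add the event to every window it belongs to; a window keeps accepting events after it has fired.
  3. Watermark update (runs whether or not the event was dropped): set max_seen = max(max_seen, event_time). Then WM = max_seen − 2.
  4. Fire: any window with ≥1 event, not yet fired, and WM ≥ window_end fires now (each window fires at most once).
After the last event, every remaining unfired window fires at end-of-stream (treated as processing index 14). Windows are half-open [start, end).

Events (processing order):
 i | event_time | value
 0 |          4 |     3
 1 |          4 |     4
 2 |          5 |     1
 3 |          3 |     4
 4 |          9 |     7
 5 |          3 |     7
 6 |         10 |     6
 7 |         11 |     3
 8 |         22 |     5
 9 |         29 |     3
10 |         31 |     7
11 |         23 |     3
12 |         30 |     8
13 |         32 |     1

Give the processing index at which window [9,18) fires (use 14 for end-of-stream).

i=0 t=4 v=3: → [0,9); WM=2
i=1 t=4 v=4: → [0,9); WM=2
i=2 t=5 v=1: → [0,9); WM=3
i=3 t=3 v=4: → [0,9); WM=3
i=4 t=9 v=7: → [9,18); WM=7
i=5 t=3 v=7: → [0,9); WM=7
i=6 t=10 v=6: → [9,18); WM=8
i=7 t=11 v=3: → [9,18); WM=9; [0,9) fires=7
i=8 t=22 v=5: → [18,27); WM=20; [9,18) fires=7
i=9 t=29 v=3: → [27,36); WM=27; [18,27) fires=5
i=10 t=31 v=7: → [27,36); WM=29
i=11 t=23 v=3: DROP (t<29-4); WM=29
i=12 t=30 v=8: → [27,36); WM=29
i=13 t=32 v=1: → [27,36); WM=30

8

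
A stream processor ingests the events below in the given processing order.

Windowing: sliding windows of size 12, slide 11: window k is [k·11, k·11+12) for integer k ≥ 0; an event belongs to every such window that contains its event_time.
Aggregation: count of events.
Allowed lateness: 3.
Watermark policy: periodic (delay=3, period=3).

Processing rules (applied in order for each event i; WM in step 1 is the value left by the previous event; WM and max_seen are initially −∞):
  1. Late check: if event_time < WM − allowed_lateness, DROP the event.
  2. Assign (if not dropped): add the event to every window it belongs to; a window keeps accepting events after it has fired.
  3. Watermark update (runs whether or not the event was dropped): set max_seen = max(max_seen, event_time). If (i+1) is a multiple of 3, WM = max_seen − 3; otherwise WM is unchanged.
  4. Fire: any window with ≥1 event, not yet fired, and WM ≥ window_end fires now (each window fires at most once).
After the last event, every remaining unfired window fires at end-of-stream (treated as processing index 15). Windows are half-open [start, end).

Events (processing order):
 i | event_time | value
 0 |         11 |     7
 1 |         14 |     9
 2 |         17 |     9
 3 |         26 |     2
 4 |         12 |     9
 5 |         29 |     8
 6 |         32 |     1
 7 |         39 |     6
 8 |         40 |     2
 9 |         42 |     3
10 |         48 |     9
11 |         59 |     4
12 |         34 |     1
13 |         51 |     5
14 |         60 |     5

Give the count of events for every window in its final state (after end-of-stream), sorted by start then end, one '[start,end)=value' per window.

[0,12)=1 [11,23)=4 [22,34)=3 [33,45)=3 [44,56)=1 [55,67)=2

i=0 t=11 v=7: → [11,23),[0,12); WM=−∞
i=1 t=14 v=9: → [11,23); WM=−∞
i=2 t=17 v=9: → [11,23); WM=14; [0,12) fires=1
i=3 t=26 v=2: → [22,34); WM=14
i=4 t=12 v=9: → [11,23); WM=14
i=5 t=29 v=8: → [22,34); WM=26; [11,23) fires=4
i=6 t=32 v=1: → [22,34); WM=26
i=7 t=39 v=6: → [33,45); WM=26
i=8 t=40 v=2: → [33,45); WM=37; [22,34) fires=3
i=9 t=42 v=3: → [33,45); WM=37
i=10 t=48 v=9: → [44,56); WM=37
i=11 t=59 v=4: → [55,67); WM=56; [33,45) fires=3 [44,56) fires=1
i=12 t=34 v=1: DROP (t<56-3); WM=56
i=13 t=51 v=5: DROP (t<56-3); WM=56
i=14 t=60 v=5: → [55,67); WM=57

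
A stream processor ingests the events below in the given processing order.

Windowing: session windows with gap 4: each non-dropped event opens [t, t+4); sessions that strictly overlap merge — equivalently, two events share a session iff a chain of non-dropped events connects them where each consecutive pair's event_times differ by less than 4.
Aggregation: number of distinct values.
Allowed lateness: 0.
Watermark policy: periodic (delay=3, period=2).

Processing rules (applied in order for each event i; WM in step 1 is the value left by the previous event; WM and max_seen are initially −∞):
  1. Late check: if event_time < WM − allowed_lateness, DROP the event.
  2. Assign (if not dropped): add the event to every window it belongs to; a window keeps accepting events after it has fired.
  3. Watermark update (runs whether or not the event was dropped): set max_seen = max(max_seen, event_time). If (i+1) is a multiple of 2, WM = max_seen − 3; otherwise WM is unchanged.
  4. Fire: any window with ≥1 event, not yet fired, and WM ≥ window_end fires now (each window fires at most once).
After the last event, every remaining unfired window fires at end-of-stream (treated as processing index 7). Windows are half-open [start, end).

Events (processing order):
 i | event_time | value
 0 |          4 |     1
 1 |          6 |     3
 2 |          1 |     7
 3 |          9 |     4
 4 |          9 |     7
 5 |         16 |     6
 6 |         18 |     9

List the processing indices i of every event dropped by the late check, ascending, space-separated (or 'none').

i=0 t=4 v=1: → [4,8); WM=−∞
i=1 t=6 v=3: → [4,10); WM=3
i=2 t=1 v=7: DROP (t<3-0); WM=3
i=3 t=9 v=4: → [4,13); WM=6
i=4 t=9 v=7: → [4,13); WM=6
i=5 t=16 v=6: → [16,20); WM=13
i=6 t=18 v=9: → [16,22); WM=13

2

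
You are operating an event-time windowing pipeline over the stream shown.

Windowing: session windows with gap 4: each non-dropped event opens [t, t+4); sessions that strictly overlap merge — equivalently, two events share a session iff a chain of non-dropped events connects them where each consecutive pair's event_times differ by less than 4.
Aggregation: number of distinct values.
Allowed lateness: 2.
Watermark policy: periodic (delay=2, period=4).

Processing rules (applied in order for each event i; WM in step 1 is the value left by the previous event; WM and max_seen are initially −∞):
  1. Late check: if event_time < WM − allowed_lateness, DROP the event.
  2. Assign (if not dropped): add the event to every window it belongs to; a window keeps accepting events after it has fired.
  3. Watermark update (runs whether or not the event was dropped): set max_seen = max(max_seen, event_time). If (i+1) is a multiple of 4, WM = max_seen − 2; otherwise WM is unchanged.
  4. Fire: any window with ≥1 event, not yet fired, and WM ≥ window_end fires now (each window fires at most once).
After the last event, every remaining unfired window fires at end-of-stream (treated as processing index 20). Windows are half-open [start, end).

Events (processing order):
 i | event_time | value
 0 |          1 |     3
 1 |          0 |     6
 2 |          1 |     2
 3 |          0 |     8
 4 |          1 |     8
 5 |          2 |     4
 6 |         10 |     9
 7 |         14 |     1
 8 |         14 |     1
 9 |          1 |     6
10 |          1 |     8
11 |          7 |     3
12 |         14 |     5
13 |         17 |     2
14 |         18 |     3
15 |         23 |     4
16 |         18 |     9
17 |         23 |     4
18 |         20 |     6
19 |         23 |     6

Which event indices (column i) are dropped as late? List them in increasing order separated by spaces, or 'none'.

i=0 t=1 v=3: → [1,5); WM=−∞
i=1 t=0 v=6: → [0,5); WM=−∞
i=2 t=1 v=2: → [0,5); WM=−∞
i=3 t=0 v=8: → [0,5); WM=-1
i=4 t=1 v=8: → [0,5); WM=-1
i=5 t=2 v=4: → [0,6); WM=-1
i=6 t=10 v=9: → [10,14); WM=-1
i=7 t=14 v=1: → [14,18); WM=12
i=8 t=14 v=1: → [14,18); WM=12
i=9 t=1 v=6: DROP (t<12-2); WM=12
i=10 t=1 v=8: DROP (t<12-2); WM=12
i=11 t=7 v=3: DROP (t<12-2); WM=12
i=12 t=14 v=5: → [14,18); WM=12
i=13 t=17 v=2: → [14,21); WM=12
i=14 t=18 v=3: → [14,22); WM=12
i=15 t=23 v=4: → [23,27); WM=21
i=16 t=18 v=9: DROP (t<21-2); WM=21
i=17 t=23 v=4: → [23,27); WM=21
i=18 t=20 v=6: → [14,27); WM=21
i=19 t=23 v=6: → [14,27); WM=21

9 10 11 16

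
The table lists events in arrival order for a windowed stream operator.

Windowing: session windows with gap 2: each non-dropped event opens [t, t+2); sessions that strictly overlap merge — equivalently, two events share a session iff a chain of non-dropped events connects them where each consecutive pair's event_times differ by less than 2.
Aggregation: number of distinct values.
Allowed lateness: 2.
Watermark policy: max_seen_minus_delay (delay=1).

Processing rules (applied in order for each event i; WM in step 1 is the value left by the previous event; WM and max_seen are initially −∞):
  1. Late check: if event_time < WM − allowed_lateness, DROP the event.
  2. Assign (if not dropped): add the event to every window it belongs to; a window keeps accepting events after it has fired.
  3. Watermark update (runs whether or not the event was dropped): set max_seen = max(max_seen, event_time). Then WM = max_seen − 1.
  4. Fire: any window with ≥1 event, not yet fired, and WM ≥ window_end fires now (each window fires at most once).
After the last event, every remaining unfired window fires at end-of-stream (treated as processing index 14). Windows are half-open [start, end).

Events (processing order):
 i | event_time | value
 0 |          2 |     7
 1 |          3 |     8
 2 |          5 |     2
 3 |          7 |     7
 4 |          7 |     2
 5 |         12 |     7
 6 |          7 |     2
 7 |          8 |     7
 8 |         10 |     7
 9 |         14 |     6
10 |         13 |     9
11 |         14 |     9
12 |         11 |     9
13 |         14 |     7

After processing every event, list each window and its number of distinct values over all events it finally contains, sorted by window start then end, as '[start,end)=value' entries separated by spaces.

[2,5)=2 [5,7)=1 [7,9)=2 [10,16)=3

i=0 t=2 v=7: → [2,4); WM=1
i=1 t=3 v=8: → [2,5); WM=2
i=2 t=5 v=2: → [5,7); WM=4
i=3 t=7 v=7: → [7,9); WM=6
i=4 t=7 v=2: → [7,9); WM=6
i=5 t=12 v=7: → [12,14); WM=11
i=6 t=7 v=2: DROP (t<11-2); WM=11
i=7 t=8 v=7: DROP (t<11-2); WM=11
i=8 t=10 v=7: → [10,12); WM=11
i=9 t=14 v=6: → [14,16); WM=13
i=10 t=13 v=9: → [12,16); WM=13
i=11 t=14 v=9: → [12,16); WM=13
i=12 t=11 v=9: → [10,16); WM=13
i=13 t=14 v=7: → [10,16); WM=13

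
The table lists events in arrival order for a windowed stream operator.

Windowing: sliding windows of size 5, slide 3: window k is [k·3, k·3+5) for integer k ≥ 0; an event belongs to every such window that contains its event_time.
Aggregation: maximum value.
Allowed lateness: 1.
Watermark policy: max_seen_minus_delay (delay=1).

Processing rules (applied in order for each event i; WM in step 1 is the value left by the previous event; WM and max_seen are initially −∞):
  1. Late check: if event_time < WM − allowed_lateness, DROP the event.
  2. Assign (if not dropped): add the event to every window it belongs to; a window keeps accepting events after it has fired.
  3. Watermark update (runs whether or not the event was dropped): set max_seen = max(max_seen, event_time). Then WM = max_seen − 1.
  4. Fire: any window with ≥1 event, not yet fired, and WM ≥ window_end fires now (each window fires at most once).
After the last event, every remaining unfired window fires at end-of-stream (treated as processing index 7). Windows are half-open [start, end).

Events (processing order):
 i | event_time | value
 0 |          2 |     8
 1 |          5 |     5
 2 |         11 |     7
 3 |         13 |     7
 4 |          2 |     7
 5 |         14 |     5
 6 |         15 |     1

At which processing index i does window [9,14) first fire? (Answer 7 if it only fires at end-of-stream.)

6

i=0 t=2 v=8: → [0,5); WM=1
i=1 t=5 v=5: → [3,8); WM=4
i=2 t=11 v=7: → [9,14); WM=10; [0,5) fires=8 [3,8) fires=5
i=3 t=13 v=7: → [12,17),[9,14); WM=12
i=4 t=2 v=7: DROP (t<12-1); WM=12
i=5 t=14 v=5: → [12,17); WM=13
i=6 t=15 v=1: → [15,20),[12,17); WM=14; [9,14) fires=7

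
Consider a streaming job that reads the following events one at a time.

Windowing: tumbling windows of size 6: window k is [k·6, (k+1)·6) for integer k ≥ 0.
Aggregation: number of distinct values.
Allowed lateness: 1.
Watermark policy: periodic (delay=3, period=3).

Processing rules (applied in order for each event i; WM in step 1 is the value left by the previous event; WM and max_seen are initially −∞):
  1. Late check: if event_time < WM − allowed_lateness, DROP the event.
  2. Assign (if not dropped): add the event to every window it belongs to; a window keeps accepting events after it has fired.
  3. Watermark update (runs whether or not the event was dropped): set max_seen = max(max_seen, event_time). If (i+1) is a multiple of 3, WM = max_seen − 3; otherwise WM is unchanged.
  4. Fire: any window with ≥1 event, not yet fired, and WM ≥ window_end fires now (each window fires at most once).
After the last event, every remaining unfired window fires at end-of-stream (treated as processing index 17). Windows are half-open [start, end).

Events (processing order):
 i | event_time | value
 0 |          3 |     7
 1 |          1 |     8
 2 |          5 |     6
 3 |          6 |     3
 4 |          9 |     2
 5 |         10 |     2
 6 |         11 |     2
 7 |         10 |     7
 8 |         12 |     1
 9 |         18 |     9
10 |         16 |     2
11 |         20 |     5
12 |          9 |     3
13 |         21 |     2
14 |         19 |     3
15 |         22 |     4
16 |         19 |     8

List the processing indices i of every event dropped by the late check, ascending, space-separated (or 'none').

i=0 t=3 v=7: → [0,6); WM=−∞
i=1 t=1 v=8: → [0,6); WM=−∞
i=2 t=5 v=6: → [0,6); WM=2
i=3 t=6 v=3: → [6,12); WM=2
i=4 t=9 v=2: → [6,12); WM=2
i=5 t=10 v=2: → [6,12); WM=7; [0,6) fires=3
i=6 t=11 v=2: → [6,12); WM=7
i=7 t=10 v=7: → [6,12); WM=7
i=8 t=12 v=1: → [12,18); WM=9
i=9 t=18 v=9: → [18,24); WM=9
i=10 t=16 v=2: → [12,18); WM=9
i=11 t=20 v=5: → [18,24); WM=17; [6,12) fires=3
i=12 t=9 v=3: DROP (t<17-1); WM=17
i=13 t=21 v=2: → [18,24); WM=17
i=14 t=19 v=3: → [18,24); WM=18; [12,18) fires=2
i=15 t=22 v=4: → [18,24); WM=18
i=16 t=19 v=8: → [18,24); WM=18

12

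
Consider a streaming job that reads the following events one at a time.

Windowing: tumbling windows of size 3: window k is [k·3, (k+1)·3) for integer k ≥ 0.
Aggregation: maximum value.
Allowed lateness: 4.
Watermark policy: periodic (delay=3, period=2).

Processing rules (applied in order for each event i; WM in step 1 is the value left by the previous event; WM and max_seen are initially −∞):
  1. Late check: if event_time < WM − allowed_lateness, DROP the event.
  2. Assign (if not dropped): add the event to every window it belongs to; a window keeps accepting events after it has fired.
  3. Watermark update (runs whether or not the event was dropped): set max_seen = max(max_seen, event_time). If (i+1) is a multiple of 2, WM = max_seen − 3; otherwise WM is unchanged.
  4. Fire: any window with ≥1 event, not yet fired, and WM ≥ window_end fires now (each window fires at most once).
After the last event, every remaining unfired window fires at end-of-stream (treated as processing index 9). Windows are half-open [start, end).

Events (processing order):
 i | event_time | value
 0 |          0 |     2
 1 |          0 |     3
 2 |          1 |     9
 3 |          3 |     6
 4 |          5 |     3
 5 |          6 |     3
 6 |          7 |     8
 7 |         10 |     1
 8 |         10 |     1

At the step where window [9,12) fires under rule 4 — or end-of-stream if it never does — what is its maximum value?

1

i=0 t=0 v=2: → [0,3); WM=−∞
i=1 t=0 v=3: → [0,3); WM=-3
i=2 t=1 v=9: → [0,3); WM=-3
i=3 t=3 v=6: → [3,6); WM=0
i=4 t=5 v=3: → [3,6); WM=0
i=5 t=6 v=3: → [6,9); WM=3; [0,3) fires=9
i=6 t=7 v=8: → [6,9); WM=3
i=7 t=10 v=1: → [9,12); WM=7; [3,6) fires=6
i=8 t=10 v=1: → [9,12); WM=7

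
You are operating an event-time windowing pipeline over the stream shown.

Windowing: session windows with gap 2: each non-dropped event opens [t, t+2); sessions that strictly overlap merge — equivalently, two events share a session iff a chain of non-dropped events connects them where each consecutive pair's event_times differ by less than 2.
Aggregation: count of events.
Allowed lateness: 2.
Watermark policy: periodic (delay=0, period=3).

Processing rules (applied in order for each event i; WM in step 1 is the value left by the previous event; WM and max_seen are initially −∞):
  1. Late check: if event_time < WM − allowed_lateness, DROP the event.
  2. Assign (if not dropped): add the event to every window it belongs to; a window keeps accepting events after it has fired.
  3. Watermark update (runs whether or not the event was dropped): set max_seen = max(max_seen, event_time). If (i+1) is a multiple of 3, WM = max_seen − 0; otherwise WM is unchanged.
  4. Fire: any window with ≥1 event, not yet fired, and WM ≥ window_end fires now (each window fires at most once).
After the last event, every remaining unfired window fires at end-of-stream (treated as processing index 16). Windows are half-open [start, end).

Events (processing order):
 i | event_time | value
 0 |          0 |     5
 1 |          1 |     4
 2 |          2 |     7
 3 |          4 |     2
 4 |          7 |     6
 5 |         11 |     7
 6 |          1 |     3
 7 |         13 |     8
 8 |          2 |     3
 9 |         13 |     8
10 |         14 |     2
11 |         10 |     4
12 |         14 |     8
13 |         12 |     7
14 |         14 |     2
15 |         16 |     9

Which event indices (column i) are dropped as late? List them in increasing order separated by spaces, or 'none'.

6 8 11

i=0 t=0 v=5: → [0,2); WM=−∞
i=1 t=1 v=4: → [0,3); WM=−∞
i=2 t=2 v=7: → [0,4); WM=2
i=3 t=4 v=2: → [4,6); WM=2
i=4 t=7 v=6: → [7,9); WM=2
i=5 t=11 v=7: → [11,13); WM=11
i=6 t=1 v=3: DROP (t<11-2); WM=11
i=7 t=13 v=8: → [13,15); WM=11
i=8 t=2 v=3: DROP (t<11-2); WM=13
i=9 t=13 v=8: → [13,15); WM=13
i=10 t=14 v=2: → [13,16); WM=13
i=11 t=10 v=4: DROP (t<13-2); WM=14
i=12 t=14 v=8: → [13,16); WM=14
i=13 t=12 v=7: → [11,16); WM=14
i=14 t=14 v=2: → [11,16); WM=14
i=15 t=16 v=9: → [16,18); WM=14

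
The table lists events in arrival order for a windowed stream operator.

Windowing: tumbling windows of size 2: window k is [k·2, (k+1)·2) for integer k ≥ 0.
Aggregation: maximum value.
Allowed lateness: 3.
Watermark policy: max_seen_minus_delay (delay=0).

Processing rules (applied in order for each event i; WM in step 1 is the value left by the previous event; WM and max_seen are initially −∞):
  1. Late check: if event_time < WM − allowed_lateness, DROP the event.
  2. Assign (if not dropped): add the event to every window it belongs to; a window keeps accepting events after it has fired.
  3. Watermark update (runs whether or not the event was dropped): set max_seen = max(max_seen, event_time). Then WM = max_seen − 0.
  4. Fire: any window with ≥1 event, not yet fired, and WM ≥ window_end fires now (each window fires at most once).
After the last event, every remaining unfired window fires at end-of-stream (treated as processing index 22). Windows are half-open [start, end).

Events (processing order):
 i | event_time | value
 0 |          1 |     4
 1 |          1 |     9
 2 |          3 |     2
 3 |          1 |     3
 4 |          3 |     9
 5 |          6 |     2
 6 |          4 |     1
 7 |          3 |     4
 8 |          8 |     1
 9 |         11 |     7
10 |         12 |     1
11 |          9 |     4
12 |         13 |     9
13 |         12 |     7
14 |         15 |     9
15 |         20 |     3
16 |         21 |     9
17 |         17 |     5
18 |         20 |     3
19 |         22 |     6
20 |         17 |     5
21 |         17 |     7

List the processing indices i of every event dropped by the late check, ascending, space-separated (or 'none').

17 20 21

i=0 t=1 v=4: → [0,2); WM=1
i=1 t=1 v=9: → [0,2); WM=1
i=2 t=3 v=2: → [2,4); WM=3; [0,2) fires=9
i=3 t=1 v=3: → [0,2); WM=3
i=4 t=3 v=9: → [2,4); WM=3
i=5 t=6 v=2: → [6,8); WM=6; [2,4) fires=9
i=6 t=4 v=1: → [4,6); WM=6; [4,6) fires=1
i=7 t=3 v=4: → [2,4); WM=6
i=8 t=8 v=1: → [8,10); WM=8; [6,8) fires=2
i=9 t=11 v=7: → [10,12); WM=11; [8,10) fires=1
i=10 t=12 v=1: → [12,14); WM=12; [10,12) fires=7
i=11 t=9 v=4: → [8,10); WM=12
i=12 t=13 v=9: → [12,14); WM=13
i=13 t=12 v=7: → [12,14); WM=13
i=14 t=15 v=9: → [14,16); WM=15; [12,14) fires=9
i=15 t=20 v=3: → [20,22); WM=20; [14,16) fires=9
i=16 t=21 v=9: → [20,22); WM=21
i=17 t=17 v=5: DROP (t<21-3); WM=21
i=18 t=20 v=3: → [20,22); WM=21
i=19 t=22 v=6: → [22,24); WM=22; [20,22) fires=9
i=20 t=17 v=5: DROP (t<22-3); WM=22
i=21 t=17 v=7: DROP (t<22-3); WM=22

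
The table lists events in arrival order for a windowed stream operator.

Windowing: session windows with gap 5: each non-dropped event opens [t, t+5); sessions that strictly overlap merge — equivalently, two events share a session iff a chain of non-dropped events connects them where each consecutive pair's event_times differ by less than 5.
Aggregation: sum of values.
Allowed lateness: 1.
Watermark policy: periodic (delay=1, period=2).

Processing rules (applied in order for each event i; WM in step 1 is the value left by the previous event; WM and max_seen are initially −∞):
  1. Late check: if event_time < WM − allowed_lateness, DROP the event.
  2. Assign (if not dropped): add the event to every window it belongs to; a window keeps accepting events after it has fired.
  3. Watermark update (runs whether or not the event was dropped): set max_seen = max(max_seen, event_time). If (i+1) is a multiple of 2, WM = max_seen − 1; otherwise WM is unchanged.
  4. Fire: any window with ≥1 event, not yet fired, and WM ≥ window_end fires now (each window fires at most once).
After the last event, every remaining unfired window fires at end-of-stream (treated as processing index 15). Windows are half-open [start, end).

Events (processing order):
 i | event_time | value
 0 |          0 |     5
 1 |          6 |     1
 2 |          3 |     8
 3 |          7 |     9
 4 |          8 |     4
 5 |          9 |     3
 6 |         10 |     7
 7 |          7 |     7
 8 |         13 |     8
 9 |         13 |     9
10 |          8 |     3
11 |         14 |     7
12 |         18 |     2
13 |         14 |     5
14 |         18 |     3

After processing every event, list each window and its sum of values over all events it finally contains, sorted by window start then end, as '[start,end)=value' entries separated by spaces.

[0,5)=5 [6,23)=65

i=0 t=0 v=5: → [0,5); WM=−∞
i=1 t=6 v=1: → [6,11); WM=5
i=2 t=3 v=8: DROP (t<5-1); WM=5
i=3 t=7 v=9: → [6,12); WM=6
i=4 t=8 v=4: → [6,13); WM=6
i=5 t=9 v=3: → [6,14); WM=8
i=6 t=10 v=7: → [6,15); WM=8
i=7 t=7 v=7: → [6,15); WM=9
i=8 t=13 v=8: → [6,18); WM=9
i=9 t=13 v=9: → [6,18); WM=12
i=10 t=8 v=3: DROP (t<12-1); WM=12
i=11 t=14 v=7: → [6,19); WM=13
i=12 t=18 v=2: → [6,23); WM=13
i=13 t=14 v=5: → [6,23); WM=17
i=14 t=18 v=3: → [6,23); WM=17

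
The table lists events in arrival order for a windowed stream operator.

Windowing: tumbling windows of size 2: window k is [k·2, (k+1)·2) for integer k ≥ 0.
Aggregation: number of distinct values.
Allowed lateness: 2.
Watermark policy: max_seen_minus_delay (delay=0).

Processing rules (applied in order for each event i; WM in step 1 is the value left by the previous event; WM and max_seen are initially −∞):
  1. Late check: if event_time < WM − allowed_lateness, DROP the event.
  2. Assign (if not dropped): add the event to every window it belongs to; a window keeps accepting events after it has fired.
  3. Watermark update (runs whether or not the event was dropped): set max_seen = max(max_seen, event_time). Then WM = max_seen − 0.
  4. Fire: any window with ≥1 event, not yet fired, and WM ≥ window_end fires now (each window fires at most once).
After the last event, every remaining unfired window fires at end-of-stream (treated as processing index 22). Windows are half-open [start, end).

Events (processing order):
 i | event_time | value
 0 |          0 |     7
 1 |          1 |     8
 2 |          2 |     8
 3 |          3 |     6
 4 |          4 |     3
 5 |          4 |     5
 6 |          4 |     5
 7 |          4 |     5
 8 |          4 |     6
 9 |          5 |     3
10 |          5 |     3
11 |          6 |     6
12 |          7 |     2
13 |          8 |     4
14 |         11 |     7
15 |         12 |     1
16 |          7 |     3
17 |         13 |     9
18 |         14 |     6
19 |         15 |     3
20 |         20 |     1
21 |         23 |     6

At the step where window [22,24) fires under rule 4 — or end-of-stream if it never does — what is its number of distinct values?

i=0 t=0 v=7: → [0,2); WM=0
i=1 t=1 v=8: → [0,2); WM=1
i=2 t=2 v=8: → [2,4); WM=2; [0,2) fires=2
i=3 t=3 v=6: → [2,4); WM=3
i=4 t=4 v=3: → [4,6); WM=4; [2,4) fires=2
i=5 t=4 v=5: → [4,6); WM=4
i=6 t=4 v=5: → [4,6); WM=4
i=7 t=4 v=5: → [4,6); WM=4
i=8 t=4 v=6: → [4,6); WM=4
i=9 t=5 v=3: → [4,6); WM=5
i=10 t=5 v=3: → [4,6); WM=5
i=11 t=6 v=6: → [6,8); WM=6; [4,6) fires=3
i=12 t=7 v=2: → [6,8); WM=7
i=13 t=8 v=4: → [8,10); WM=8; [6,8) fires=2
i=14 t=11 v=7: → [10,12); WM=11; [8,10) fires=1
i=15 t=12 v=1: → [12,14); WM=12; [10,12) fires=1
i=16 t=7 v=3: DROP (t<12-2); WM=12
i=17 t=13 v=9: → [12,14); WM=13
i=18 t=14 v=6: → [14,16); WM=14; [12,14) fires=2
i=19 t=15 v=3: → [14,16); WM=15
i=20 t=20 v=1: → [20,22); WM=20; [14,16) fires=2
i=21 t=23 v=6: → [22,24); WM=23; [20,22) fires=1

1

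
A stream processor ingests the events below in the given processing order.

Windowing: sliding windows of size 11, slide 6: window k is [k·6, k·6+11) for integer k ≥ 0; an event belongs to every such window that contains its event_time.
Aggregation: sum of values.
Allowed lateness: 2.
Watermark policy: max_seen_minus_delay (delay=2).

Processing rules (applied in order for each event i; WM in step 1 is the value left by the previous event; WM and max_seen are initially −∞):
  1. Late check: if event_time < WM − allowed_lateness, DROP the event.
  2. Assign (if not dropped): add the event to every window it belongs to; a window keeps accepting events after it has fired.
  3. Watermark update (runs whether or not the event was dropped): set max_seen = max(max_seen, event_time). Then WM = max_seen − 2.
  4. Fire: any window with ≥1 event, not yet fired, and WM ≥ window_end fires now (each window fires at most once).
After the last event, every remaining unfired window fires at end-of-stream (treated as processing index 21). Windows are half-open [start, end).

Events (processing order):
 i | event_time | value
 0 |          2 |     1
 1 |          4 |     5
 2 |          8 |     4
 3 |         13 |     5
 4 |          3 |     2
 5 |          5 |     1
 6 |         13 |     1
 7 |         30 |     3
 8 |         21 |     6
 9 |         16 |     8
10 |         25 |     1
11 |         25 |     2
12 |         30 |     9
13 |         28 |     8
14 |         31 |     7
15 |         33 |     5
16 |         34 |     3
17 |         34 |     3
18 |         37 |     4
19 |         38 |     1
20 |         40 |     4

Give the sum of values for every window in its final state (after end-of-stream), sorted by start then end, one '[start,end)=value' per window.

[0,11)=10 [6,17)=10 [12,23)=6 [18,29)=8 [24,35)=38 [30,41)=39 [36,47)=9

i=0 t=2 v=1: → [0,11); WM=0
i=1 t=4 v=5: → [0,11); WM=2
i=2 t=8 v=4: → [6,17),[0,11); WM=6
i=3 t=13 v=5: → [12,23),[6,17); WM=11; [0,11) fires=10
i=4 t=3 v=2: DROP (t<11-2); WM=11
i=5 t=5 v=1: DROP (t<11-2); WM=11
i=6 t=13 v=1: → [12,23),[6,17); WM=11
i=7 t=30 v=3: → [30,41),[24,35); WM=28; [6,17) fires=10 [12,23) fires=6
i=8 t=21 v=6: DROP (t<28-2); WM=28
i=9 t=16 v=8: DROP (t<28-2); WM=28
i=10 t=25 v=1: DROP (t<28-2); WM=28
i=11 t=25 v=2: DROP (t<28-2); WM=28
i=12 t=30 v=9: → [30,41),[24,35); WM=28
i=13 t=28 v=8: → [24,35),[18,29); WM=28
i=14 t=31 v=7: → [30,41),[24,35); WM=29; [18,29) fires=8
i=15 t=33 v=5: → [30,41),[24,35); WM=31
i=16 t=34 v=3: → [30,41),[24,35); WM=32
i=17 t=34 v=3: → [30,41),[24,35); WM=32
i=18 t=37 v=4: → [36,47),[30,41); WM=35; [24,35) fires=38
i=19 t=38 v=1: → [36,47),[30,41); WM=36
i=20 t=40 v=4: → [36,47),[30,41); WM=38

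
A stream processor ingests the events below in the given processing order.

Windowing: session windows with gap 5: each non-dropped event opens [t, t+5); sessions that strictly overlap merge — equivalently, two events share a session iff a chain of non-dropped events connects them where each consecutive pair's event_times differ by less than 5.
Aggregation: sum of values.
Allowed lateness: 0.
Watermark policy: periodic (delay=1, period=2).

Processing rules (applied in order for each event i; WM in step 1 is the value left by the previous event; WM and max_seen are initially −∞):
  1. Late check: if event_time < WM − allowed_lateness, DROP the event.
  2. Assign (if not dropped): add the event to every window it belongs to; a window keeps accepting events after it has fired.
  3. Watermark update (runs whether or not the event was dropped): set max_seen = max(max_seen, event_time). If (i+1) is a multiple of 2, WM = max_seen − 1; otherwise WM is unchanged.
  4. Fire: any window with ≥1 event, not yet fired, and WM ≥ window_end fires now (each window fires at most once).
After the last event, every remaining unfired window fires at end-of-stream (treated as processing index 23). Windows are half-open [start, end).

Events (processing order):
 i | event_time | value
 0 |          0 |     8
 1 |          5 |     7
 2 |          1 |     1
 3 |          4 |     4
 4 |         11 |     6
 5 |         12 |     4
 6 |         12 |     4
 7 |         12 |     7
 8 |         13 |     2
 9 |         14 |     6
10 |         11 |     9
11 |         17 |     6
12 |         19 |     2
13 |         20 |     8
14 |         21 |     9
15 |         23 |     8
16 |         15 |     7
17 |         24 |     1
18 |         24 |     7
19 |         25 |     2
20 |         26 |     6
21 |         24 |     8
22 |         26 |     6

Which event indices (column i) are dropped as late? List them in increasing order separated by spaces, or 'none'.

i=0 t=0 v=8: → [0,5); WM=−∞
i=1 t=5 v=7: → [5,10); WM=4
i=2 t=1 v=1: DROP (t<4-0); WM=4
i=3 t=4 v=4: → [0,10); WM=4
i=4 t=11 v=6: → [11,16); WM=4
i=5 t=12 v=4: → [11,17); WM=11
i=6 t=12 v=4: → [11,17); WM=11
i=7 t=12 v=7: → [11,17); WM=11
i=8 t=13 v=2: → [11,18); WM=11
i=9 t=14 v=6: → [11,19); WM=13
i=10 t=11 v=9: DROP (t<13-0); WM=13
i=11 t=17 v=6: → [11,22); WM=16
i=12 t=19 v=2: → [11,24); WM=16
i=13 t=20 v=8: → [11,25); WM=19
i=14 t=21 v=9: → [11,26); WM=19
i=15 t=23 v=8: → [11,28); WM=22
i=16 t=15 v=7: DROP (t<22-0); WM=22
i=17 t=24 v=1: → [11,29); WM=23
i=18 t=24 v=7: → [11,29); WM=23
i=19 t=25 v=2: → [11,30); WM=24
i=20 t=26 v=6: → [11,31); WM=24
i=21 t=24 v=8: → [11,31); WM=25
i=22 t=26 v=6: → [11,31); WM=25

2 10 16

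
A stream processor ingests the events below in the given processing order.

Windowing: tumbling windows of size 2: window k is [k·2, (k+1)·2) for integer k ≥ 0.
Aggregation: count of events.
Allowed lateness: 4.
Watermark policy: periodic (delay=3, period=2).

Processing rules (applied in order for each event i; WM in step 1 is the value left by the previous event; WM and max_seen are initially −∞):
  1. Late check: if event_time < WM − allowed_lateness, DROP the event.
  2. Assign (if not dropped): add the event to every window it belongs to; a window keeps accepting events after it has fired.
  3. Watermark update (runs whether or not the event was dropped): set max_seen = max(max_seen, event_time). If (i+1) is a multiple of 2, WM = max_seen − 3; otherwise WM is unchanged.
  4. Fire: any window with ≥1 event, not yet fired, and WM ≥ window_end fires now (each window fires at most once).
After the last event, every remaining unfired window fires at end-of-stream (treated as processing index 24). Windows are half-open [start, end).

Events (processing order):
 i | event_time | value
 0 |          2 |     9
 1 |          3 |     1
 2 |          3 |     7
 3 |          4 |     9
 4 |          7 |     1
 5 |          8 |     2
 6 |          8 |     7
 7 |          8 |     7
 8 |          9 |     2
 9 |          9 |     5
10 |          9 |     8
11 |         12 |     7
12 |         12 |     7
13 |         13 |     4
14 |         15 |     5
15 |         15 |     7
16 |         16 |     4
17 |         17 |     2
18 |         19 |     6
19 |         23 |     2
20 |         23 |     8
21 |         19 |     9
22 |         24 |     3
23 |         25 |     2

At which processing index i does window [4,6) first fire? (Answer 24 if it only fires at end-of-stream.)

9

i=0 t=2 v=9: → [2,4); WM=−∞
i=1 t=3 v=1: → [2,4); WM=0
i=2 t=3 v=7: → [2,4); WM=0
i=3 t=4 v=9: → [4,6); WM=1
i=4 t=7 v=1: → [6,8); WM=1
i=5 t=8 v=2: → [8,10); WM=5; [2,4) fires=3
i=6 t=8 v=7: → [8,10); WM=5
i=7 t=8 v=7: → [8,10); WM=5
i=8 t=9 v=2: → [8,10); WM=5
i=9 t=9 v=5: → [8,10); WM=6; [4,6) fires=1
i=10 t=9 v=8: → [8,10); WM=6
i=11 t=12 v=7: → [12,14); WM=9; [6,8) fires=1
i=12 t=12 v=7: → [12,14); WM=9
i=13 t=13 v=4: → [12,14); WM=10; [8,10) fires=6
i=14 t=15 v=5: → [14,16); WM=10
i=15 t=15 v=7: → [14,16); WM=12
i=16 t=16 v=4: → [16,18); WM=12
i=17 t=17 v=2: → [16,18); WM=14; [12,14) fires=3
i=18 t=19 v=6: → [18,20); WM=14
i=19 t=23 v=2: → [22,24); WM=20; [14,16) fires=2 [16,18) fires=2 [18,20) fires=1
i=20 t=23 v=8: → [22,24); WM=20
i=21 t=19 v=9: → [18,20); WM=20
i=22 t=24 v=3: → [24,26); WM=20
i=23 t=25 v=2: → [24,26); WM=22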